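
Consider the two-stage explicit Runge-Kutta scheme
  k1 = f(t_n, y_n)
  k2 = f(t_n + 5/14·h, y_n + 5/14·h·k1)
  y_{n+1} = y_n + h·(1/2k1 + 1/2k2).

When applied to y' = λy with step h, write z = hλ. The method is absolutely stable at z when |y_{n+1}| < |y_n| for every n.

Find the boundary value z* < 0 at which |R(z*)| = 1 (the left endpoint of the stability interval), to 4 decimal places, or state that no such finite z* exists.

With y'=λy (z=hλ):
  k1=λy_n ⇒ h·k1=z·y_n;  k2=λ(1+5/14z)y_n ⇒ h·k2=z(1+5/14z)y_n
  y_{n+1}/y_n = 1 + 1/2z + 1/2z(1+5/14z) = 1 + z + 5/28z²
  R(z) = 1 + z + 5/28z².

Find x<0 with |R(x)|<1.
x=-1.18: |R|=0.0686
R=1: x+5/28x²=0 ⇒ x=−28/5=-5.6000; min R=1−1/(4·5/28)=-0.4000>−1
Confirm numerically:
  x=-4.944: |R|=0.42085 <1
  x=-3.953: |R|=0.16261 <1
  x=-3.560: |R|=0.29686 <1
  x=-3.164: |R|=0.37634 <1
  x=-6.153: |R|=1.60761 >1
  x=-6.022: |R|=1.45380 >1
  x=-5.780: |R|=1.18579 >1
So |R|<1 on (-5.6000, 0).

z* = -5.6000.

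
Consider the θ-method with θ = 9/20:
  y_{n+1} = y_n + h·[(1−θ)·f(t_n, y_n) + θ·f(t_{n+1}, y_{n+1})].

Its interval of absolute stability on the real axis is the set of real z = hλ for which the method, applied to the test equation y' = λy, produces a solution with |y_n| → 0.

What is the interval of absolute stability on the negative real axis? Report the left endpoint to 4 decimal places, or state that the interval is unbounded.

(-20.0000, 0).

On y'=λy, z=hλ:
  y_{n+1} = y_n + z·[11/20·y_n + 9/20·y_{n+1}] ⇒ (1 − 9/20z)y_{n+1} = (1 + 11/20z)y_n
  so R(z) = (1 + 11/20z)/(1 − 9/20z).

Solve |R(x)|<1 on ℝ⁻.
x=-0.87: |R|=0.3748
R=−1: 1+11/20x = −1+9/20x ⇒ -1/10x=2 ⇒ x=2/(-1/10)=-20.0000
Confirm numerically:
  x=-13.501: |R|=0.90815 <1
  x=-12.583: |R|=0.88867 <1
  x=-10.863: |R|=0.84483 <1
  x=-10.184: |R|=0.82417 <1
  x=-20.597: |R|=1.00581 >1
  x=-20.534: |R|=1.00521 >1
  x=-20.246: |R|=1.00243 >1
Interval (-20.0000, 0).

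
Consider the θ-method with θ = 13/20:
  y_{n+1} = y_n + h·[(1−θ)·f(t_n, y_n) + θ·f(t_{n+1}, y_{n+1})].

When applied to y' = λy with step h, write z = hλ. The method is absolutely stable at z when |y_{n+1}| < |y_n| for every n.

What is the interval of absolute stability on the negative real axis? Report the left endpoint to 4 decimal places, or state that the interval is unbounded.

interval (−∞, 0).

With y'=λy (z=hλ):
  y_{n+1} = y_n + z·[7/20·y_n + 13/20·y_{n+1}] ⇒ (1 − 13/20z)y_{n+1} = (1 + 7/20z)y_n
  Hence R(z) = (1 + 7/20z)/(1 − 13/20z).

Boundary: |R(x)|=1, x<0.
x=-0.89: |R|=0.4362
x=-2: |R|=0.1304
x=-10: |R|=0.3333
x=-100: |R|=0.5152
θ=13/20≥1/2 ⇒ |1+7/20x|<|1−13/20x| ∀x<0 ⇒ unbounded interval.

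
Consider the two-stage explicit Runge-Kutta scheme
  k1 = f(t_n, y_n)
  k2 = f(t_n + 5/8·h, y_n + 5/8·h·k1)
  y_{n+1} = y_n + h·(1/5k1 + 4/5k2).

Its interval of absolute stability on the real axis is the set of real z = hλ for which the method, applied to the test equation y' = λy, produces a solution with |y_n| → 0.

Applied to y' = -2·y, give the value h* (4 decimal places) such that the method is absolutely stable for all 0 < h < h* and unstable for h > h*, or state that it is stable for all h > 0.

Set f=λy, z=hλ:
  k1=λy_n ⇒ h·k1=z·y_n;  k2=λ(1+5/8z)y_n ⇒ h·k2=z(1+5/8z)y_n
  y_{n+1}/y_n = 1 + 1/5z + 4/5z(1+5/8z) = 1 + z + 1/2z²
  so R(z) = 1 + z + 1/2z².

Find x<0 with |R(x)|<1.
x=-0.35: |R|=0.7113
R=1: x+1/2x²=0 ⇒ x=−2=-2.0000; min R=1−1/(4·1/2)=0.5000>−1
Confirm numerically:
  x=-1.680: |R|=0.73120 <1
  x=-1.184: |R|=0.51693 <1
  x=-1.121: |R|=0.50732 <1
  x=-2.409: |R|=1.49264 >1
  x=-2.144: |R|=1.15437 >1
So |R|<1 on (-2.0000, 0).

(-2.0000,0); λ=-2 ⇒ h* = (2)/2 = 1.0000.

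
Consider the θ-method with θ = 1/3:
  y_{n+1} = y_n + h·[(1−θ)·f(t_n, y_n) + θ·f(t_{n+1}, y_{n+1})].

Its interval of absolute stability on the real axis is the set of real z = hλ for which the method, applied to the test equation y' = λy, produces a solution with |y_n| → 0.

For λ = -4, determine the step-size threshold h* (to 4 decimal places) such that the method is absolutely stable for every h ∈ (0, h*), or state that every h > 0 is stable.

(-6.0000,0); λ=-4 ⇒ h* = (6)/4 = 1.5000.

Test eqn y'=λy, z=hλ:
  y_{n+1} = y_n + z·[2/3·y_n + 1/3·y_{n+1}] ⇒ (1 − 1/3z)y_{n+1} = (1 + 2/3z)y_n
  Hence R(z) = (1 + 2/3z)/(1 − 1/3z).

Find x<0 with |R(x)|<1.
x=-1.61: |R|=0.0477
R=−1: 1+2/3x = −1+1/3x ⇒ -1/3x=2 ⇒ x=2/(-1/3)=-6.0000
Confirm numerically:
  x=-4.644: |R|=0.82261 <1
  x=-4.335: |R|=0.77301 <1
  x=-4.195: |R|=0.74913 <1
  x=-3.800: |R|=0.67647 <1
  x=-6.325: |R|=1.03485 >1
  x=-6.162: |R|=1.01768 >1
Interval (-6.0000, 0).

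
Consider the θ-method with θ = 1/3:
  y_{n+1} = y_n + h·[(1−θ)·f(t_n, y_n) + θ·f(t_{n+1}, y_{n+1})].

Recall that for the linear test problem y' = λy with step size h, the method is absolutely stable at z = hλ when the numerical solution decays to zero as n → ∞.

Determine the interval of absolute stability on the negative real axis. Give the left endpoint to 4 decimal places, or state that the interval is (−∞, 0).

z∈(-6.0000,0).

With y'=λy (z=hλ):
  y_{n+1} = y_n + z·[2/3·y_n + 1/3·y_{n+1}] ⇒ (1 − 1/3z)y_{n+1} = (1 + 2/3z)y_n
  Hence R(z) = (1 + 2/3z)/(1 − 1/3z).

Find x<0 with |R(x)|<1.
x=-1.15: |R|=0.1687
R=−1: 1+2/3x = −1+1/3x ⇒ -1/3x=2 ⇒ x=2/(-1/3)=-6.0000
Confirm numerically:
  x=-5.837: |R|=0.98155 <1
  x=-5.702: |R|=0.96575 <1
  x=-4.786: |R|=0.84408 <1
  x=-6.555: |R|=1.05808 >1
  x=-6.404: |R|=1.04296 >1
  x=-6.331: |R|=1.03547 >1
Interval (-6.0000, 0).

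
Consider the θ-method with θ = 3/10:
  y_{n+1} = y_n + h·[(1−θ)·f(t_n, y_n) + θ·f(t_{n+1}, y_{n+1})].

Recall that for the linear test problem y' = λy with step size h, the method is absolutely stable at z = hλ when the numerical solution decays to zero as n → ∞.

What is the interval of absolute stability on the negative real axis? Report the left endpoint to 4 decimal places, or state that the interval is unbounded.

Test eqn y'=λy, z=hλ:
  y_{n+1} = y_n + z·[7/10·y_n + 3/10·y_{n+1}] ⇒ (1 − 3/10z)y_{n+1} = (1 + 7/10z)y_n
  R(z) = (1 + 7/10z)/(1 − 3/10z).

Need |R(x)|<1, x<0.
x=-0.3: |R|=0.7248
R=−1: 1+7/10x = −1+3/10x ⇒ -2/5x=2 ⇒ x=2/(-2/5)=-5.0000
Confirm numerically:
  x=-4.474: |R|=0.91017 <1
  x=-3.807: |R|=0.77723 <1
  x=-3.138: |R|=0.61636 <1
  x=-2.558: |R|=0.44732 <1
  x=-5.546: |R|=1.08199 >1
  x=-5.377: |R|=1.05771 >1
  x=-5.037: |R|=1.00589 >1
Interval (-5.0000, 0).

z∈(-5.0000,0).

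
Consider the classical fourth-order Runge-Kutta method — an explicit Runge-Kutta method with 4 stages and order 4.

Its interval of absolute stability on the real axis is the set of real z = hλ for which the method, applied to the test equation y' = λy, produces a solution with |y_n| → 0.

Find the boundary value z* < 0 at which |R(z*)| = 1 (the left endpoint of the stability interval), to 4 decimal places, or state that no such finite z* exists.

left endpoint -2.7853.

With y'=λy (z=hλ):
  order 4, 4-stage ⇒ R(z)=1+z+z^2/2+z^3/6+z^4/24
  (e.g. R(-0.6)=0.54940, |R|=0.54940)

Need |R(x)|<1, x<0.
x=-0.6: |R|=0.5494
|R(-2.22)|=0.4327 |R(-2.21)|=0.4270 |R(-1.66)|=0.2718
Bisect:
  x_lo=-3.3436 |R|=2.2239  x_hi=-0.0501 |R|=0.9511
  mid=-1.69687 |R|=0.27394 →hi
  mid=-2.52024 |R|=0.66859 →hi
  mid=-2.93193 |R|=1.24454 →lo
  mid=-2.72608 |R|=0.91434 →hi
  mid=-2.82901 |R|=1.06793 →lo
  mid=-2.77754 |R|=0.98838 →hi
  mid=-2.80327 |R|=1.02745 →lo
  mid=-2.79041 |R|=1.00774 →lo
  mid=-2.78398 |R|=0.99802 →hi
  ...
  [-2.78538,-2.78518] ⇒ x*=-2.7853
Interval (-2.7853, 0).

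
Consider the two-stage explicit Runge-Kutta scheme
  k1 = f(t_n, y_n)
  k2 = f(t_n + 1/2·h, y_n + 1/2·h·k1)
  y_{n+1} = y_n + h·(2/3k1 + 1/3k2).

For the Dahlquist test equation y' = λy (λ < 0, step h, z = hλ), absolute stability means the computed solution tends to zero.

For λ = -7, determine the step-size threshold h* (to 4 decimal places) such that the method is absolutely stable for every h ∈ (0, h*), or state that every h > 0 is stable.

(-6.0000,0); λ=-7 ⇒ h* = (6)/7 = 0.8571.

Test eqn y'=λy, z=hλ:
  k1=λy_n ⇒ h·k1=z·y_n;  k2=λ(1+1/2z)y_n ⇒ h·k2=z(1+1/2z)y_n
  y_{n+1}/y_n = 1 + 2/3z + 1/3z(1+1/2z) = 1 + z + 1/6z²
  ⇒ R(z) = 1 + z + 1/6z².

Solve |R(x)|<1 on ℝ⁻.
x=-1.51: |R|=0.1300
R=1: x+1/6x²=0 ⇒ x=−6=-6.0000; min R=1−1/(4·1/6)=-0.5000>−1
Confirm numerically:
  x=-5.236: |R|=0.33328 <1
  x=-4.267: |R|=0.23245 <1
  x=-3.664: |R|=0.42652 <1
  x=-3.120: |R|=0.49760 <1
  x=-6.378: |R|=1.40181 >1
  x=-6.084: |R|=1.08518 >1
Interval (-6.0000, 0).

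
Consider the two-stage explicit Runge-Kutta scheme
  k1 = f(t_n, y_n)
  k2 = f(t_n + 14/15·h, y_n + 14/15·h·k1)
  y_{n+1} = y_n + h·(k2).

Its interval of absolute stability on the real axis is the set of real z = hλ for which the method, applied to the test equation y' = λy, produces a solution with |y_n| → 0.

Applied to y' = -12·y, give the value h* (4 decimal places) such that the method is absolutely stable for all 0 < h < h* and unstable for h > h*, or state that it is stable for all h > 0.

On y'=λy, z=hλ:
  k1=λy_n ⇒ h·k1=z·y_n;  k2=λ(1+14/15z)y_n ⇒ h·k2=z(1+14/15z)y_n
  y_{n+1}/y_n = 1 + z(1+14/15z) = 1 + z + 14/15z²
  so R(z) = 1 + z + 14/15z².

Boundary: |R(x)|=1, x<0.
x=-1.44: |R|=1.4954
R=1: x+14/15x²=0 ⇒ x=−15/14=-1.0714; min R=1−1/(4·14/15)=0.7321>−1
Confirm numerically:
  x=-0.667: |R|=0.74823 <1
  x=-0.562: |R|=0.73279 <1
  x=-0.508: |R|=0.73286 <1
  x=-1.305: |R|=1.28449 >1
  x=-1.193: |R|=1.13537 >1
  x=-1.096: |R|=1.02513 >1
Interval (-1.0714, 0).

(-1.0714,0); λ=-12 ⇒ h* = (15/14)/12 = 0.0893.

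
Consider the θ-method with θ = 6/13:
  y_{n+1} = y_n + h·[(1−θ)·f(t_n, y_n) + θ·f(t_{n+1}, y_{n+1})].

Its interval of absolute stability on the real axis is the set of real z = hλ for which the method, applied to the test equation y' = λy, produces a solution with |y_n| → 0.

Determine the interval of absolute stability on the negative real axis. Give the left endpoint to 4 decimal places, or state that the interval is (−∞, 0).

Set f=λy, z=hλ:
  y_{n+1} = y_n + z·[7/13·y_n + 6/13·y_{n+1}] ⇒ (1 − 6/13z)y_{n+1} = (1 + 7/13z)y_n
  ⇒ R(z) = (1 + 7/13z)/(1 − 6/13z).

Boundary: |R(x)|=1, x<0.
x=-0.89: |R|=0.3691
R=−1: 1+7/13x = −1+6/13x ⇒ -1/13x=2 ⇒ x=2/(-1/13)=-26.0000
Confirm numerically:
  x=-24.590: |R|=0.99122 <1
  x=-22.376: |R|=0.97539 <1
  x=-13.670: |R|=0.87024 <1
  x=-26.481: |R|=1.00280 >1
  x=-26.415: |R|=1.00242 >1
  x=-26.328: |R|=1.00192 >1
So |R|<1 on (-26.0000, 0).

z∈(-26.0000,0).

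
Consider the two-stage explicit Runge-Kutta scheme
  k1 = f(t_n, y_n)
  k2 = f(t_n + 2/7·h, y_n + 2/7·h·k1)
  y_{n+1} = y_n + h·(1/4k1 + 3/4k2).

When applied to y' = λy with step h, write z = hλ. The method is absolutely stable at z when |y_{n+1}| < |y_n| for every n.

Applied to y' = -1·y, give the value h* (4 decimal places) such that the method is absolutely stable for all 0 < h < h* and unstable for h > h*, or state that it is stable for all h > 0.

With y'=λy (z=hλ):
  k1=λy_n ⇒ h·k1=z·y_n;  k2=λ(1+2/7z)y_n ⇒ h·k2=z(1+2/7z)y_n
  y_{n+1}/y_n = 1 + 1/4z + 3/4z(1+2/7z) = 1 + z + 3/14z²
  ⇒ R(z) = 1 + z + 3/14z².

Find x<0 with |R(x)|<1.
x=-0.61: |R|=0.4697
R=1: x+3/14x²=0 ⇒ x=−14/3=-4.6667; min R=1−1/(4·3/14)=-0.1667>−1
Confirm numerically:
  x=-4.609: |R|=0.94305 <1
  x=-3.361: |R|=0.05964 <1
  x=-3.210: |R|=0.00198 <1
  x=-5.158: |R|=1.54306 >1
  x=-5.064: |R|=1.43116 >1
  x=-4.837: |R|=1.17655 >1
So |R|<1 on (-4.6667, 0).

(-4.6667,0); λ=-1 ⇒ h* = (14/3)/1 = 4.6667.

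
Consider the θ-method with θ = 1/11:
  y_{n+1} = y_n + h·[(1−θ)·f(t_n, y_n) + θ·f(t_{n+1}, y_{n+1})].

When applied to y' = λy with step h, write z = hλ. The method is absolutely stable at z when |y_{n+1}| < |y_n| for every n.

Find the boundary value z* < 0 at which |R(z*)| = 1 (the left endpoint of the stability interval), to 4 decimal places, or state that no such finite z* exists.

Set f=λy, z=hλ:
  y_{n+1} = y_n + z·[10/11·y_n + 1/11·y_{n+1}] ⇒ (1 − 1/11z)y_{n+1} = (1 + 10/11z)y_n
  ⇒ R(z) = (1 + 10/11z)/(1 − 1/11z).

Boundary: |R(x)|=1, x<0.
x=-1.66: |R|=0.4423
R=−1: 1+10/11x = −1+1/11x ⇒ -9/11x=2 ⇒ x=2/(-9/11)=-2.4444
Confirm numerically:
  x=-2.213: |R|=0.84235 <1
  x=-1.484: |R|=0.30759 <1
  x=-1.466: |R|=0.29360 <1
  x=-1.246: |R|=0.11922 <1
  x=-3.030: |R|=1.37562 >1
  x=-2.940: |R|=1.31994 >1
  x=-2.886: |R|=1.28619 >1
Stable set (-2.4444, 0).

z* = -2.4444.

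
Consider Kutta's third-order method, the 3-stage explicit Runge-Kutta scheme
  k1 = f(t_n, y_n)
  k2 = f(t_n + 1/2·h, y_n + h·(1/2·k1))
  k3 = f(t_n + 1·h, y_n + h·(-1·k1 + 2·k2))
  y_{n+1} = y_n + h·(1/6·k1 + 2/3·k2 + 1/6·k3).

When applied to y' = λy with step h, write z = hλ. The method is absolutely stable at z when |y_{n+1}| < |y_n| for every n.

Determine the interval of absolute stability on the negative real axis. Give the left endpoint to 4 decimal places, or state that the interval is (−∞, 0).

With y'=λy (z=hλ):
  order 3, 3-stage ⇒ R(z)=1+z+z^2/2+z^3/6
  (e.g. R(-1.53)=0.04352, |R|=0.04352)

Boundary: |R(x)|=1, x<0.
x=-1.53: |R|=0.0435
|R(-2.53)|=1.0286 |R(-2.15)|=0.4951 |R(-0.51)|=0.5979
Bisect:
  x_lo=-2.9151 |R|=1.7949  x_hi=-0.0717 |R|=0.9308
  mid=-1.49339 |R|=0.06662 →hi
  mid=-2.20426 |R|=0.55988 →hi
  mid=-2.55969 |R|=1.07888 →lo
  mid=-2.38198 |R|=0.79755 →hi
  mid=-2.47084 |R|=0.93241 →hi
  mid=-2.51527 |R|=1.00415 →lo
  mid=-2.49305 |R|=0.96791 →hi
  mid=-2.50416 |R|=0.98594 →hi
  mid=-2.50971 |R|=0.99502 →hi
  mid=-2.51249 |R|=0.99958 →hi
  ...
  [-2.51284,-2.51266] ⇒ x*=-2.5127
Stable set (-2.5127, 0).

z∈(-2.5127,0).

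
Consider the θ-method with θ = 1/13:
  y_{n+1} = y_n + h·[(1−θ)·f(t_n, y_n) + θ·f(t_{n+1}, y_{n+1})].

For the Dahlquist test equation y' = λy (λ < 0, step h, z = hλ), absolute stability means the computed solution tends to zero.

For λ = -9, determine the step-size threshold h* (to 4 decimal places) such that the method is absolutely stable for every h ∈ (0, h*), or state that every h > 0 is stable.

(-2.3636,0); λ=-9 ⇒ h* = (26/11)/9 = 0.2626.

Test eqn y'=λy, z=hλ:
  y_{n+1} = y_n + z·[12/13·y_n + 1/13·y_{n+1}] ⇒ (1 − 1/13z)y_{n+1} = (1 + 12/13z)y_n
  ⇒ R(z) = (1 + 12/13z)/(1 − 1/13z).

Solve |R(x)|<1 on ℝ⁻.
x=-0.35: |R|=0.6592
R=−1: 1+12/13x = −1+1/13x ⇒ -11/13x=2 ⇒ x=2/(-11/13)=-2.3636
Confirm numerically:
  x=-2.278: |R|=0.93834 <1
  x=-2.248: |R|=0.91658 <1
  x=-2.224: |R|=0.89911 <1
  x=-1.704: |R|=0.50653 <1
  x=-2.796: |R|=1.30109 >1
  x=-2.727: |R|=1.25415 >1
Interval (-2.3636, 0).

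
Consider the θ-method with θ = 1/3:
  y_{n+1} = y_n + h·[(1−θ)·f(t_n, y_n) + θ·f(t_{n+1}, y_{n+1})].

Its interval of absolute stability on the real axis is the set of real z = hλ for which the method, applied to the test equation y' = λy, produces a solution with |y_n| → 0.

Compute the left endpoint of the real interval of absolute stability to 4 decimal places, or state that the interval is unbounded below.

Test eqn y'=λy, z=hλ:
  y_{n+1} = y_n + z·[2/3·y_n + 1/3·y_{n+1}] ⇒ (1 − 1/3z)y_{n+1} = (1 + 2/3z)y_n
  Hence R(z) = (1 + 2/3z)/(1 − 1/3z).

Need |R(x)|<1, x<0.
x=-1.72: |R|=0.0932
R=−1: 1+2/3x = −1+1/3x ⇒ -1/3x=2 ⇒ x=2/(-1/3)=-6.0000
Confirm numerically:
  x=-4.081: |R|=0.72899 <1
  x=-3.971: |R|=0.70894 <1
  x=-3.727: |R|=0.66211 <1
  x=-3.214: |R|=0.55166 <1
  x=-6.486: |R|=1.05123 >1
  x=-6.466: |R|=1.04923 >1
  x=-6.168: |R|=1.01832 >1
Interval (-6.0000, 0).

z* = -6.0000.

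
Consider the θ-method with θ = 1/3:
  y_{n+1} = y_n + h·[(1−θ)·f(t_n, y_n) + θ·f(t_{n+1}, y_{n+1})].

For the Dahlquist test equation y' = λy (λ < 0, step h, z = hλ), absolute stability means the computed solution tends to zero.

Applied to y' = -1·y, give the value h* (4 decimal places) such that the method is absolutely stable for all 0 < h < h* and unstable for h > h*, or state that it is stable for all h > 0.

On y'=λy, z=hλ:
  y_{n+1} = y_n + z·[2/3·y_n + 1/3·y_{n+1}] ⇒ (1 − 1/3z)y_{n+1} = (1 + 2/3z)y_n
  ⇒ R(z) = (1 + 2/3z)/(1 − 1/3z).

Solve |R(x)|<1 on ℝ⁻.
x=-1.04: |R|=0.2277
R=−1: 1+2/3x = −1+1/3x ⇒ -1/3x=2 ⇒ x=2/(-1/3)=-6.0000
Confirm numerically:
  x=-5.262: |R|=0.91068 <1
  x=-4.723: |R|=0.83465 <1
  x=-2.642: |R|=0.40482 <1
  x=-6.563: |R|=1.05887 >1
  x=-6.123: |R|=1.01348 >1
Interval (-6.0000, 0).

(-6.0000,0); λ=-1 ⇒ h* = (6)/1 = 6.0000.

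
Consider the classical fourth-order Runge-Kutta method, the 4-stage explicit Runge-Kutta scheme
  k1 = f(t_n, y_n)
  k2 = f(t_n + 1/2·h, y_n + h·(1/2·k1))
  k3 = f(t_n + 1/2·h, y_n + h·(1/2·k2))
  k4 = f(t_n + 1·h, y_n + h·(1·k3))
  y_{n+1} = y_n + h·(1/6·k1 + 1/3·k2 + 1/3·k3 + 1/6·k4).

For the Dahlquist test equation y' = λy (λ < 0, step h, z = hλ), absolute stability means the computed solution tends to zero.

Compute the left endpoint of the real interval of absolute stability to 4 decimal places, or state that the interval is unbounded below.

z* = -2.7853.

Set f=λy, z=hλ:
  order 4, 4-stage ⇒ R(z)=1+z+z^2/2+z^3/6+z^4/24
  (e.g. R(-0.59)=0.55487, |R|=0.55487)

Need |R(x)|<1, x<0.
x=-0.59: |R|=0.5549
|R(-2.62)|=0.7781 |R(-2.48)|=0.6292 |R(-1.85)|=0.2940
Bisect:
  x_lo=-3.2275 |R|=1.8988  x_hi=-0.2063 |R|=0.8136
  mid=-1.71689 |R|=0.27552 →hi
  mid=-2.47221 |R|=0.62185 →hi
  mid=-2.84987 |R|=1.10180 →lo
  mid=-2.66104 |R|=0.82826 →hi
  mid=-2.75545 |R|=0.95593 →hi
  mid=-2.80266 |R|=1.02650 →lo
  mid=-2.77905 |R|=0.99063 →hi
  mid=-2.79086 |R|=1.00842 →lo
  mid=-2.78496 |R|=0.99949 →hi
  ...
  [-2.78532,-2.78514] ⇒ x*=-2.7853
So |R|<1 on (-2.7853, 0).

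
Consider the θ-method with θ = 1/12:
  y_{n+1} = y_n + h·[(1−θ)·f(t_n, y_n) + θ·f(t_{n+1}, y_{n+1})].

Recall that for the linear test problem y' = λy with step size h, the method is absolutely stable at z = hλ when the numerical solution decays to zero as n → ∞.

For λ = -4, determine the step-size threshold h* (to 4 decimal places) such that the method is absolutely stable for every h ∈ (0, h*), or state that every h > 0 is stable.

(-2.4000,0); λ=-4 ⇒ h* = (12/5)/4 = 0.6000.

Set f=λy, z=hλ:
  y_{n+1} = y_n + z·[11/12·y_n + 1/12·y_{n+1}] ⇒ (1 − 1/12z)y_{n+1} = (1 + 11/12z)y_n
  R(z) = (1 + 11/12z)/(1 − 1/12z).

Solve |R(x)|<1 on ℝ⁻.
x=-1.4: |R|=0.2537
R=−1: 1+11/12x = −1+1/12x ⇒ -5/6x=2 ⇒ x=2/(-5/6)=-2.4000
Confirm numerically:
  x=-2.077: |R|=0.77055 <1
  x=-1.546: |R|=0.36956 <1
  x=-1.484: |R|=0.32068 <1
  x=-1.420: |R|=0.26975 <1
  x=-2.723: |R|=1.21938 >1
  x=-2.720: |R|=1.21739 >1
  x=-2.666: |R|=1.18137 >1
Interval (-2.4000, 0).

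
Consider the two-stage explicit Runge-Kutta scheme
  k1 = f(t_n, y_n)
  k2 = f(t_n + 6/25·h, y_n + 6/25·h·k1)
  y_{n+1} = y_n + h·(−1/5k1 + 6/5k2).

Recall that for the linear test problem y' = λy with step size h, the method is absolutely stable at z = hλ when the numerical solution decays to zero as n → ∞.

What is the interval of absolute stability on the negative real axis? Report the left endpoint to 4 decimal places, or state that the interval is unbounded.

With y'=λy (z=hλ):
  k1=λy_n ⇒ h·k1=z·y_n;  k2=λ(1+6/25z)y_n ⇒ h·k2=z(1+6/25z)y_n
  y_{n+1}/y_n = 1 − 1/5z + 6/5z(1+6/25z) = 1 + z + 36/125z²
  ⇒ R(z) = 1 + z + 36/125z².

Boundary: |R(x)|=1, x<0.
x=-0.94: |R|=0.3145
R=1: x+36/125x²=0 ⇒ x=−125/36=-3.4722; min R=1−1/(4·36/125)=0.1319>−1
Confirm numerically:
  x=-3.160: |R|=0.71585 <1
  x=-1.646: |R|=0.13428 <1
  x=-1.609: |R|=0.13660 <1
  x=-3.770: |R|=1.32332 >1
  x=-3.727: |R|=1.27347 >1
  x=-3.604: |R|=1.13678 >1
Interval (-3.4722, 0).

(-3.4722, 0).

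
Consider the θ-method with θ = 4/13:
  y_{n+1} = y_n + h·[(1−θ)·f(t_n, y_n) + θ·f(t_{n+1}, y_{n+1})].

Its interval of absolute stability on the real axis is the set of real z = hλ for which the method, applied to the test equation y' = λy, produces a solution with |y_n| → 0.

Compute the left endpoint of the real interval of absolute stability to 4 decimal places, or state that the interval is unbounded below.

z* = -5.2000.

With y'=λy (z=hλ):
  y_{n+1} = y_n + z·[9/13·y_n + 4/13·y_{n+1}] ⇒ (1 − 4/13z)y_{n+1} = (1 + 9/13z)y_n
  R(z) = (1 + 9/13z)/(1 − 4/13z).

Boundary: |R(x)|=1, x<0.
x=-0.7: |R|=0.4241
R=−1: 1+9/13x = −1+4/13x ⇒ -5/13x=2 ⇒ x=2/(-5/13)=-5.2000
Confirm numerically:
  x=-4.810: |R|=0.93952 <1
  x=-4.548: |R|=0.89549 <1
  x=-3.809: |R|=0.75368 <1
  x=-2.931: |R|=0.54113 <1
  x=-5.774: |R|=1.07951 >1
  x=-5.669: |R|=1.06573 >1
  x=-5.609: |R|=1.05771 >1
Stable set (-5.2000, 0).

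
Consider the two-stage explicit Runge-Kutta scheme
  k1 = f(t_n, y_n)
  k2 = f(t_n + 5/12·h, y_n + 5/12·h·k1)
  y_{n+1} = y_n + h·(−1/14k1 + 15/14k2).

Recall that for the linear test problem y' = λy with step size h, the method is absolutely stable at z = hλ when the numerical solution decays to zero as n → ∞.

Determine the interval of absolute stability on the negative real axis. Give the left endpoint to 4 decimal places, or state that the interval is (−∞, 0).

z∈(-2.2400,0).

Test eqn y'=λy, z=hλ:
  k1=λy_n ⇒ h·k1=z·y_n;  k2=λ(1+5/12z)y_n ⇒ h·k2=z(1+5/12z)y_n
  y_{n+1}/y_n = 1 − 1/14z + 15/14z(1+5/12z) = 1 + z + 25/56z²
  Hence R(z) = 1 + z + 25/56z².

Solve |R(x)|<1 on ℝ⁻.
x=-1.26: |R|=0.4487
R=1: x+25/56x²=0 ⇒ x=−56/25=-2.2400; min R=1−1/(4·25/56)=0.4400>−1
Confirm numerically:
  x=-2.166: |R|=0.92844 <1
  x=-2.118: |R|=0.88464 <1
  x=-1.519: |R|=0.51107 <1
  x=-1.270: |R|=0.45004 <1
  x=-2.746: |R|=1.62030 >1
  x=-2.285: |R|=1.04590 >1
Stable set (-2.2400, 0).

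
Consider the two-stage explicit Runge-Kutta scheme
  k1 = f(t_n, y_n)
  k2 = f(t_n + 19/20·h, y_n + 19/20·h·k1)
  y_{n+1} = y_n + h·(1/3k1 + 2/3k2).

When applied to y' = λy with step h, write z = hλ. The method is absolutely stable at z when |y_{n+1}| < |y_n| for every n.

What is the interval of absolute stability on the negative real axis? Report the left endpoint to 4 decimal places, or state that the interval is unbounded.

With y'=λy (z=hλ):
  k1=λy_n ⇒ h·k1=z·y_n;  k2=λ(1+19/20z)y_n ⇒ h·k2=z(1+19/20z)y_n
  y_{n+1}/y_n = 1 + 1/3z + 2/3z(1+19/20z) = 1 + z + 19/30z²
  Hence R(z) = 1 + z + 19/30z².

Need |R(x)|<1, x<0.
x=-0.59: |R|=0.6305
R=1: x+19/30x²=0 ⇒ x=−30/19=-1.5789; min R=1−1/(4·19/30)=0.6053>−1
Confirm numerically:
  x=-1.521: |R|=0.94418 <1
  x=-1.068: |R|=0.65440 <1
  x=-0.920: |R|=0.61605 <1
  x=-0.914: |R|=0.61508 <1
  x=-2.112: |R|=1.71301 >1
  x=-1.606: |R|=1.02752 >1
Interval (-1.5789, 0).

z∈(-1.5789,0).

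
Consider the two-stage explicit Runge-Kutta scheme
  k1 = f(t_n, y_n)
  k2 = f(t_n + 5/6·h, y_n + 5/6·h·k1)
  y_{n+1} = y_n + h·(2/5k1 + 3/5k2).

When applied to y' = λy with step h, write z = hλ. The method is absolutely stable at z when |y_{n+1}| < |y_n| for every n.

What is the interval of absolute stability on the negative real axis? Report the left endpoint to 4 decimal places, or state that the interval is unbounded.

(-2.0000, 0).

On y'=λy, z=hλ:
  k1=λy_n ⇒ h·k1=z·y_n;  k2=λ(1+5/6z)y_n ⇒ h·k2=z(1+5/6z)y_n
  y_{n+1}/y_n = 1 + 2/5z + 3/5z(1+5/6z) = 1 + z + 1/2z²
  so R(z) = 1 + z + 1/2z².

Need |R(x)|<1, x<0.
x=-0.66: |R|=0.5578
R=1: x+1/2x²=0 ⇒ x=−2=-2.0000; min R=1−1/(4·1/2)=0.5000>−1
Confirm numerically:
  x=-1.920: |R|=0.92320 <1
  x=-1.391: |R|=0.57644 <1
  x=-0.985: |R|=0.50011 <1
  x=-0.807: |R|=0.51862 <1
  x=-2.378: |R|=1.44944 >1
  x=-2.323: |R|=1.37516 >1
Stable set (-2.0000, 0).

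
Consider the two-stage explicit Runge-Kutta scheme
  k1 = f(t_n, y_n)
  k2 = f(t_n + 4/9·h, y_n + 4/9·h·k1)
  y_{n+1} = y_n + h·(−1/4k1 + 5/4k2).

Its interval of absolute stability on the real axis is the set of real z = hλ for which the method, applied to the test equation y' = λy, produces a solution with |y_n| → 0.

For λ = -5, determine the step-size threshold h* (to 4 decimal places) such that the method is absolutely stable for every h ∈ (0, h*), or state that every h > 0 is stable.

(-1.8000,0); λ=-5 ⇒ h* = (9/5)/5 = 0.3600.

With y'=λy (z=hλ):
  k1=λy_n ⇒ h·k1=z·y_n;  k2=λ(1+4/9z)y_n ⇒ h·k2=z(1+4/9z)y_n
  y_{n+1}/y_n = 1 − 1/4z + 5/4z(1+4/9z) = 1 + z + 5/9z²
  ⇒ R(z) = 1 + z + 5/9z².

Boundary: |R(x)|=1, x<0.
x=-0.55: |R|=0.6181
R=1: x+5/9x²=0 ⇒ x=−9/5=-1.8000; min R=1−1/(4·5/9)=0.5500>−1
Confirm numerically:
  x=-1.704: |R|=0.90912 <1
  x=-0.932: |R|=0.55057 <1
  x=-0.763: |R|=0.56043 <1
  x=-2.166: |R|=1.44042 >1
  x=-2.135: |R|=1.39735 >1
Stable set (-1.8000, 0).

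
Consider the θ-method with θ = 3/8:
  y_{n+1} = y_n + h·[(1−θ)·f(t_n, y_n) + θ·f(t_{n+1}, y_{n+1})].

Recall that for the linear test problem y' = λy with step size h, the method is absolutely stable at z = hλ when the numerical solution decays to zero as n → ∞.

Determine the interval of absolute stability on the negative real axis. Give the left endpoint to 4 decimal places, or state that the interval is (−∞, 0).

On y'=λy, z=hλ:
  y_{n+1} = y_n + z·[5/8·y_n + 3/8·y_{n+1}] ⇒ (1 − 3/8z)y_{n+1} = (1 + 5/8z)y_n
  R(z) = (1 + 5/8z)/(1 − 3/8z).

Solve |R(x)|<1 on ℝ⁻.
x=-1.39: |R|=0.0863
R=−1: 1+5/8x = −1+3/8x ⇒ -1/4x=2 ⇒ x=2/(-1/4)=-8.0000
Confirm numerically:
  x=-7.882: |R|=0.99254 <1
  x=-7.311: |R|=0.95396 <1
  x=-6.476: |R|=0.88887 <1
  x=-8.555: |R|=1.03297 >1
  x=-8.228: |R|=1.01395 >1
Interval (-8.0000, 0).

(-8.0000, 0).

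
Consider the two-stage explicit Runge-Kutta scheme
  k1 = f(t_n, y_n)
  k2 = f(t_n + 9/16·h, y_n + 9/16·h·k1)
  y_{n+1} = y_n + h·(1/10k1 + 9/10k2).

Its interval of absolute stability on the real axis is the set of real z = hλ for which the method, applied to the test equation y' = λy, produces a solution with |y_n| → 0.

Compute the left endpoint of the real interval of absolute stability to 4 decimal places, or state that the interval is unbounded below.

z* = -1.9753.

Test eqn y'=λy, z=hλ:
  k1=λy_n ⇒ h·k1=z·y_n;  k2=λ(1+9/16z)y_n ⇒ h·k2=z(1+9/16z)y_n
  y_{n+1}/y_n = 1 + 1/10z + 9/10z(1+9/16z) = 1 + z + 81/160z²
  Hence R(z) = 1 + z + 81/160z².

Solve |R(x)|<1 on ℝ⁻.
x=-0.51: |R|=0.6217
R=1: x+81/160x²=0 ⇒ x=−160/81=-1.9753; min R=1−1/(4·81/160)=0.5062>−1
Confirm numerically:
  x=-1.653: |R|=0.73028 <1
  x=-1.220: |R|=0.53350 <1
  x=-1.059: |R|=0.50875 <1
  x=-2.300: |R|=1.37806 >1
  x=-2.217: |R|=1.27126 >1
So |R|<1 on (-1.9753, 0).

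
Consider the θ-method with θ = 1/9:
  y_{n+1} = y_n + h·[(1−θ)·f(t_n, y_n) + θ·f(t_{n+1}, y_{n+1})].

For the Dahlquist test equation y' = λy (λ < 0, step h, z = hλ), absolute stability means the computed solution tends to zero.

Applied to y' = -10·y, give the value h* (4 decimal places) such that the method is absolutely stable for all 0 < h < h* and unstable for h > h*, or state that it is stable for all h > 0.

(-2.5714,0); λ=-10 ⇒ h* = (18/7)/10 = 0.2571.

On y'=λy, z=hλ:
  y_{n+1} = y_n + z·[8/9·y_n + 1/9·y_{n+1}] ⇒ (1 − 1/9z)y_{n+1} = (1 + 8/9z)y_n
  Hence R(z) = (1 + 8/9z)/(1 − 1/9z).

Solve |R(x)|<1 on ℝ⁻.
x=-0.39: |R|=0.6262
R=−1: 1+8/9x = −1+1/9x ⇒ -7/9x=2 ⇒ x=2/(-7/9)=-2.5714
Confirm numerically:
  x=-2.425: |R|=0.91028 <1
  x=-1.926: |R|=0.58649 <1
  x=-1.624: |R|=0.37575 <1
  x=-1.393: |R|=0.20629 <1
  x=-3.145: |R|=1.33059 >1
  x=-2.919: |R|=1.20413 >1
  x=-2.673: |R|=1.06091 >1
Stable set (-2.5714, 0).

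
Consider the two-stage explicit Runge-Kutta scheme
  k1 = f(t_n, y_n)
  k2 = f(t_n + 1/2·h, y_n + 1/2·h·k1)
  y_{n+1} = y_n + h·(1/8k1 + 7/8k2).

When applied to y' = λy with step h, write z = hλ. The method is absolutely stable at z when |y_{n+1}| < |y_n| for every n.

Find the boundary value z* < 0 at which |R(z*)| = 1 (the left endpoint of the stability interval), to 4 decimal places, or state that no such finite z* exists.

On y'=λy, z=hλ:
  k1=λy_n ⇒ h·k1=z·y_n;  k2=λ(1+1/2z)y_n ⇒ h·k2=z(1+1/2z)y_n
  y_{n+1}/y_n = 1 + 1/8z + 7/8z(1+1/2z) = 1 + z + 7/16z²
  Hence R(z) = 1 + z + 7/16z².

Need |R(x)|<1, x<0.
x=-1.17: |R|=0.4289
R=1: x+7/16x²=0 ⇒ x=−16/7=-2.2857; min R=1−1/(4·7/16)=0.4286>−1
Confirm numerically:
  x=-1.875: |R|=0.66309 <1
  x=-1.373: |R|=0.45174 <1
  x=-1.150: |R|=0.42859 <1
  x=-1.091: |R|=0.42975 <1
  x=-2.837: |R|=1.68425 >1
  x=-2.486: |R|=1.21784 >1
So |R|<1 on (-2.2857, 0).

z* = -2.2857.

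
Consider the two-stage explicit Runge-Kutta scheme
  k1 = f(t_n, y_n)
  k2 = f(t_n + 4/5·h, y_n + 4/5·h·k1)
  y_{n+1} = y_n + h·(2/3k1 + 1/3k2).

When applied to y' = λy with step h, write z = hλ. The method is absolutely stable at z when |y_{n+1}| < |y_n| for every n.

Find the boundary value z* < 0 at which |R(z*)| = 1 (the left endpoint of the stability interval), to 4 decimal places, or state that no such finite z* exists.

left endpoint -3.7500.

Set f=λy, z=hλ:
  k1=λy_n ⇒ h·k1=z·y_n;  k2=λ(1+4/5z)y_n ⇒ h·k2=z(1+4/5z)y_n
  y_{n+1}/y_n = 1 + 2/3z + 1/3z(1+4/5z) = 1 + z + 4/15z²
  so R(z) = 1 + z + 4/15z².

Find x<0 with |R(x)|<1.
x=-1.39: |R|=0.1252
R=1: x+4/15x²=0 ⇒ x=−15/4=-3.7500; min R=1−1/(4·4/15)=0.0625>−1
Confirm numerically:
  x=-3.135: |R|=0.48586 <1
  x=-2.932: |R|=0.36043 <1
  x=-2.773: |R|=0.27754 <1
  x=-1.764: |R|=0.06579 <1
  x=-4.047: |R|=1.32052 >1
  x=-3.797: |R|=1.04759 >1
So |R|<1 on (-3.7500, 0).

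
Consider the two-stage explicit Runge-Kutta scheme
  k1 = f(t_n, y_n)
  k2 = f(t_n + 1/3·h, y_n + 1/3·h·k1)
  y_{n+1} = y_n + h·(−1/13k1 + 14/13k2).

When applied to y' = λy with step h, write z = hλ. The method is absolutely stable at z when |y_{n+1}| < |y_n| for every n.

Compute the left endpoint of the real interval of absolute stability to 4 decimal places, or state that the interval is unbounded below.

With y'=λy (z=hλ):
  k1=λy_n ⇒ h·k1=z·y_n;  k2=λ(1+1/3z)y_n ⇒ h·k2=z(1+1/3z)y_n
  y_{n+1}/y_n = 1 − 1/13z + 14/13z(1+1/3z) = 1 + z + 14/39z²
  so R(z) = 1 + z + 14/39z².

Boundary: |R(x)|=1, x<0.
x=-0.43: |R|=0.6364
R=1: x+14/39x²=0 ⇒ x=−39/14=-2.7857; min R=1−1/(4·14/39)=0.3036>−1
Confirm numerically:
  x=-2.466: |R|=0.71698 <1
  x=-2.080: |R|=0.47307 <1
  x=-1.968: |R|=0.42232 <1
  x=-1.332: |R|=0.30490 <1
  x=-3.286: |R|=1.59013 >1
  x=-3.018: |R|=1.25165 >1
  x=-2.971: |R|=1.19761 >1
So |R|<1 on (-2.7857, 0).

left endpoint -2.7857.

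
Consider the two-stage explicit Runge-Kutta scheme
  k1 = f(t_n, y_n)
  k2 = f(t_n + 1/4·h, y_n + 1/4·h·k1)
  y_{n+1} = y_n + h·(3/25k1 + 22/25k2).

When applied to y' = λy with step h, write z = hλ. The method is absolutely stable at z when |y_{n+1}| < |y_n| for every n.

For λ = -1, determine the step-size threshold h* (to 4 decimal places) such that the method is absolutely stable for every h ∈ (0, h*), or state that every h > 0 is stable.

(-4.5455,0); λ=-1 ⇒ h* = (50/11)/1 = 4.5455.

Test eqn y'=λy, z=hλ:
  k1=λy_n ⇒ h·k1=z·y_n;  k2=λ(1+1/4z)y_n ⇒ h·k2=z(1+1/4z)y_n
  y_{n+1}/y_n = 1 + 3/25z + 22/25z(1+1/4z) = 1 + z + 11/50z²
  so R(z) = 1 + z + 11/50z².

Solve |R(x)|<1 on ℝ⁻.
x=-0.67: |R|=0.4288
R=1: x+11/50x²=0 ⇒ x=−50/11=-4.5455; min R=1−1/(4·11/50)=-0.1364>−1
Confirm numerically:
  x=-4.226: |R|=0.70300 <1
  x=-3.244: |R|=0.07118 <1
  x=-2.264: |R|=0.13635 <1
  x=-2.169: |R|=0.13400 <1
  x=-5.128: |R|=1.65720 >1
  x=-4.868: |R|=1.34543 >1
Interval (-4.5455, 0).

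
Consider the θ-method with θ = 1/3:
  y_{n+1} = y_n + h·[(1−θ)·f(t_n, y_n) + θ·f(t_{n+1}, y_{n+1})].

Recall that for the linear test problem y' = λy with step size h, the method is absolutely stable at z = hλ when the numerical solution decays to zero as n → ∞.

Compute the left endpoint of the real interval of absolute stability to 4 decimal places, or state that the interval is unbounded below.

left endpoint -6.0000.

Set f=λy, z=hλ:
  y_{n+1} = y_n + z·[2/3·y_n + 1/3·y_{n+1}] ⇒ (1 − 1/3z)y_{n+1} = (1 + 2/3z)y_n
  Hence R(z) = (1 + 2/3z)/(1 − 1/3z).

Find x<0 with |R(x)|<1.
x=-1.29: |R|=0.0979
R=−1: 1+2/3x = −1+1/3x ⇒ -1/3x=2 ⇒ x=2/(-1/3)=-6.0000
Confirm numerically:
  x=-5.789: |R|=0.97599 <1
  x=-4.507: |R|=0.80112 <1
  x=-3.448: |R|=0.60422 <1
  x=-2.699: |R|=0.42078 <1
  x=-6.484: |R|=1.05103 >1
  x=-6.195: |R|=1.02121 >1
So |R|<1 on (-6.0000, 0).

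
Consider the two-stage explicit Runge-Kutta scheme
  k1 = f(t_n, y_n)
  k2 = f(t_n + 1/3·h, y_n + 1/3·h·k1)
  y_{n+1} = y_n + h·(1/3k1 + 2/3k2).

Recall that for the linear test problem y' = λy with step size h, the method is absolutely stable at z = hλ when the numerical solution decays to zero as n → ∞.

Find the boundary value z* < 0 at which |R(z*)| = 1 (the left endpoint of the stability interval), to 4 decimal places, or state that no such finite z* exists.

z* = -4.5000.

Set f=λy, z=hλ:
  k1=λy_n ⇒ h·k1=z·y_n;  k2=λ(1+1/3z)y_n ⇒ h·k2=z(1+1/3z)y_n
  y_{n+1}/y_n = 1 + 1/3z + 2/3z(1+1/3z) = 1 + z + 2/9z²
  so R(z) = 1 + z + 2/9z².

Need |R(x)|<1, x<0.
x=-1.72: |R|=0.0626
R=1: x+2/9x²=0 ⇒ x=−9/2=-4.5000; min R=1−1/(4·2/9)=-0.1250>−1
Confirm numerically:
  x=-3.003: |R|=0.00100 <1
  x=-2.916: |R|=0.02643 <1
  x=-2.638: |R|=0.09155 <1
  x=-5.082: |R|=1.65727 >1
  x=-4.924: |R|=1.46395 >1
Interval (-4.5000, 0).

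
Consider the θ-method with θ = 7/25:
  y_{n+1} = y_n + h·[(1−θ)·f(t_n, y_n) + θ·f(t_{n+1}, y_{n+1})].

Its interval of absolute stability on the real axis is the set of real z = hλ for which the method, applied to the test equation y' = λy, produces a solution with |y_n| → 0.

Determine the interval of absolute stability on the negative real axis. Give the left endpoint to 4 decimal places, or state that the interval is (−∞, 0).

z∈(-4.5455,0).

On y'=λy, z=hλ:
  y_{n+1} = y_n + z·[18/25·y_n + 7/25·y_{n+1}] ⇒ (1 − 7/25z)y_{n+1} = (1 + 18/25z)y_n
  so R(z) = (1 + 18/25z)/(1 − 7/25z).

Need |R(x)|<1, x<0.
x=-1.13: |R|=0.1416
R=−1: 1+18/25x = −1+7/25x ⇒ -11/25x=2 ⇒ x=2/(-11/25)=-4.5455
Confirm numerically:
  x=-3.621: |R|=0.79802 <1
  x=-2.495: |R|=0.46886 <1
  x=-2.479: |R|=0.46330 <1
  x=-2.169: |R|=0.34945 <1
  x=-5.111: |R|=1.10236 >1
  x=-4.901: |R|=1.06594 >1
So |R|<1 on (-4.5455, 0).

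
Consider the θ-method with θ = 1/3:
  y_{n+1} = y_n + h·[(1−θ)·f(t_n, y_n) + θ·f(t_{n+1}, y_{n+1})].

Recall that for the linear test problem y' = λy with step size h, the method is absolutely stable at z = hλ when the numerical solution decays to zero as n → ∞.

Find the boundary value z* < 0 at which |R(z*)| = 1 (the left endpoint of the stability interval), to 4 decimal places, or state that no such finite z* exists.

z* = -6.0000.

Set f=λy, z=hλ:
  y_{n+1} = y_n + z·[2/3·y_n + 1/3·y_{n+1}] ⇒ (1 − 1/3z)y_{n+1} = (1 + 2/3z)y_n
  ⇒ R(z) = (1 + 2/3z)/(1 − 1/3z).

Find x<0 with |R(x)|<1.
x=-0.61: |R|=0.4931
R=−1: 1+2/3x = −1+1/3x ⇒ -1/3x=2 ⇒ x=2/(-1/3)=-6.0000
Confirm numerically:
  x=-5.905: |R|=0.98933 <1
  x=-5.352: |R|=0.92241 <1
  x=-3.548: |R|=0.62553 <1
  x=-2.587: |R|=0.38912 <1
  x=-6.524: |R|=1.05502 >1
  x=-6.363: |R|=1.03877 >1
  x=-6.080: |R|=1.00881 >1
So |R|<1 on (-6.0000, 0).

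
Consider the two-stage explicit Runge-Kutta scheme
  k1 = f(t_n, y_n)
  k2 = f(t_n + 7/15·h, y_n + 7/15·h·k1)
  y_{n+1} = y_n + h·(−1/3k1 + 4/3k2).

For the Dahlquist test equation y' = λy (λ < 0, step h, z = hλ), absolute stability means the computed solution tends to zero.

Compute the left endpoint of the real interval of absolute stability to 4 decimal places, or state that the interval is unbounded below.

With y'=λy (z=hλ):
  k1=λy_n ⇒ h·k1=z·y_n;  k2=λ(1+7/15z)y_n ⇒ h·k2=z(1+7/15z)y_n
  y_{n+1}/y_n = 1 − 1/3z + 4/3z(1+7/15z) = 1 + z + 28/45z²
  so R(z) = 1 + z + 28/45z².

Find x<0 with |R(x)|<1.
x=-0.33: |R|=0.7378
R=1: x+28/45x²=0 ⇒ x=−45/28=-1.6071; min R=1−1/(4·28/45)=0.5982>−1
Confirm numerically:
  x=-1.421: |R|=0.83542 <1
  x=-1.107: |R|=0.65550 <1
  x=-0.753: |R|=0.59981 <1
  x=-2.103: |R|=1.64885 >1
  x=-2.025: |R|=1.52650 >1
  x=-1.716: |R|=1.11623 >1
Stable set (-1.6071, 0).

z* = -1.6071.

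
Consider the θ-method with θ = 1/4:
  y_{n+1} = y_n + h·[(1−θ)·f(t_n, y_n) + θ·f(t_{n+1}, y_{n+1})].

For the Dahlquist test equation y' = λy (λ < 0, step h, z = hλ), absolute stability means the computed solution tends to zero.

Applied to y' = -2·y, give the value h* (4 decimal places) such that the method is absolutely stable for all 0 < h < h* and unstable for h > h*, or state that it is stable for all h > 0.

Set f=λy, z=hλ:
  y_{n+1} = y_n + z·[3/4·y_n + 1/4·y_{n+1}] ⇒ (1 − 1/4z)y_{n+1} = (1 + 3/4z)y_n
  R(z) = (1 + 3/4z)/(1 − 1/4z).

Solve |R(x)|<1 on ℝ⁻.
x=-1.44: |R|=0.0588
R=−1: 1+3/4x = −1+1/4x ⇒ -1/2x=2 ⇒ x=2/(-1/2)=-4.0000
Confirm numerically:
  x=-3.579: |R|=0.88890 <1
  x=-3.342: |R|=0.82076 <1
  x=-3.318: |R|=0.81361 <1
  x=-4.489: |R|=1.11521 >1
  x=-4.463: |R|=1.10942 >1
  x=-4.363: |R|=1.08681 >1
Interval (-4.0000, 0).

(-4.0000,0); λ=-2 ⇒ h* = (4)/2 = 2.0000.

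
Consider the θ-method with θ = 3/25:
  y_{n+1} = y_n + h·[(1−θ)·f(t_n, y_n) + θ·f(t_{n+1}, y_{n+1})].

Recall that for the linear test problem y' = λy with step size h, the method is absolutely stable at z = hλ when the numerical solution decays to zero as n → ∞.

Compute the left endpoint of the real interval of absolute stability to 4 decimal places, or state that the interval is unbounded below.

Test eqn y'=λy, z=hλ:
  y_{n+1} = y_n + z·[22/25·y_n + 3/25·y_{n+1}] ⇒ (1 − 3/25z)y_{n+1} = (1 + 22/25z)y_n
  ⇒ R(z) = (1 + 22/25z)/(1 − 3/25z).

Solve |R(x)|<1 on ℝ⁻.
x=-1.53: |R|=0.2927
R=−1: 1+22/25x = −1+3/25x ⇒ -19/25x=2 ⇒ x=2/(-19/25)=-2.6316
Confirm numerically:
  x=-2.545: |R|=0.94959 <1
  x=-1.810: |R|=0.48702 <1
  x=-1.310: |R|=0.13204 <1
  x=-2.904: |R|=1.15354 >1
  x=-2.753: |R|=1.06936 >1
Interval (-2.6316, 0).

left endpoint -2.6316.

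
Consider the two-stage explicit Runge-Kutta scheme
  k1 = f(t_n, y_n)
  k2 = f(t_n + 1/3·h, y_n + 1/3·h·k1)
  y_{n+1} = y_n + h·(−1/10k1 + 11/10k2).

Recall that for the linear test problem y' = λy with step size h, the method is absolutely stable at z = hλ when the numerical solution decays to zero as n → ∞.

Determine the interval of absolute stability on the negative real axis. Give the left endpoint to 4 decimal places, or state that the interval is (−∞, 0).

Test eqn y'=λy, z=hλ:
  k1=λy_n ⇒ h·k1=z·y_n;  k2=λ(1+1/3z)y_n ⇒ h·k2=z(1+1/3z)y_n
  y_{n+1}/y_n = 1 − 1/10z + 11/10z(1+1/3z) = 1 + z + 11/30z²
  so R(z) = 1 + z + 11/30z².

Need |R(x)|<1, x<0.
x=-1.13: |R|=0.3382
R=1: x+11/30x²=0 ⇒ x=−30/11=-2.7273; min R=1−1/(4·11/30)=0.3182>−1
Confirm numerically:
  x=-2.297: |R|=0.63761 <1
  x=-1.378: |R|=0.31826 <1
  x=-1.153: |R|=0.33445 <1
  x=-1.123: |R|=0.33941 <1
  x=-3.081: |R|=1.39961 >1
  x=-2.799: |R|=1.07361 >1
  x=-2.778: |R|=1.05167 >1
Stable set (-2.7273, 0).

(-2.7273, 0).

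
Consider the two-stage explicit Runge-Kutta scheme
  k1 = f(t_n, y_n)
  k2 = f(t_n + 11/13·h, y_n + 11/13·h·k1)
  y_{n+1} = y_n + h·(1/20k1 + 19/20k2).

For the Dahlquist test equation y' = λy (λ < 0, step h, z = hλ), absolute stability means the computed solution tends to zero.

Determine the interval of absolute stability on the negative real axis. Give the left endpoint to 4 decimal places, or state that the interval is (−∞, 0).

(-1.2440, 0).

Test eqn y'=λy, z=hλ:
  k1=λy_n ⇒ h·k1=z·y_n;  k2=λ(1+11/13z)y_n ⇒ h·k2=z(1+11/13z)y_n
  y_{n+1}/y_n = 1 + 1/20z + 19/20z(1+11/13z) = 1 + z + 209/260z²
  Hence R(z) = 1 + z + 209/260z².

Find x<0 with |R(x)|<1.
x=-1.36: |R|=1.1268
R=1: x+209/260x²=0 ⇒ x=−260/209=-1.2440; min R=1−1/(4·209/260)=0.6890>−1
Confirm numerically:
  x=-1.000: |R|=0.80385 <1
  x=-0.781: |R|=0.70931 <1
  x=-0.759: |R|=0.70408 <1
  x=-1.673: |R|=1.57691 >1
  x=-1.452: |R|=1.24275 >1
Stable set (-1.2440, 0).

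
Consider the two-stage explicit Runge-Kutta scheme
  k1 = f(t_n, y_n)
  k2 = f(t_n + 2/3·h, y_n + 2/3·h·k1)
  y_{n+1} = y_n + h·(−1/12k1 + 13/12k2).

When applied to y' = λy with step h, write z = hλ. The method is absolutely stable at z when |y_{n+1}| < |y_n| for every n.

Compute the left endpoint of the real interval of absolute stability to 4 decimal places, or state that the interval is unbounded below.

On y'=λy, z=hλ:
  k1=λy_n ⇒ h·k1=z·y_n;  k2=λ(1+2/3z)y_n ⇒ h·k2=z(1+2/3z)y_n
  y_{n+1}/y_n = 1 − 1/12z + 13/12z(1+2/3z) = 1 + z + 13/18z²
  Hence R(z) = 1 + z + 13/18z².

Solve |R(x)|<1 on ℝ⁻.
x=-1.08: |R|=0.7624
R=1: x+13/18x²=0 ⇒ x=−18/13=-1.3846; min R=1−1/(4·13/18)=0.6538>−1
Confirm numerically:
  x=-1.194: |R|=0.83563 <1
  x=-0.797: |R|=0.66176 <1
  x=-0.789: |R|=0.66060 <1
  x=-0.785: |R|=0.66005 <1
  x=-1.715: |R|=1.40922 >1
  x=-1.474: |R|=1.09515 >1
  x=-1.469: |R|=1.08953 >1
So |R|<1 on (-1.3846, 0).

z* = -1.3846.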